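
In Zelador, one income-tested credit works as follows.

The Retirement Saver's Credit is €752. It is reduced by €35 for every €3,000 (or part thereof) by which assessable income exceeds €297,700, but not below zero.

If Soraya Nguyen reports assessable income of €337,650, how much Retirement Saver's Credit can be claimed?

Retirement Saver's Credit: income exceeds €297,700 by €39,950, which is 14 full-or-partial €3,000 increments; reduction = 14 × €35 = €490, leaving €262.

€262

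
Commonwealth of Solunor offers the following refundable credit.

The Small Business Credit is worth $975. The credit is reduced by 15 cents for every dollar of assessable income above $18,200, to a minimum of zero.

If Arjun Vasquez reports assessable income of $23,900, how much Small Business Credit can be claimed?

Small Business Credit: 15% of the $5,700 excess over $18,200 is $855; credit = $975 − $855 = $120.

$120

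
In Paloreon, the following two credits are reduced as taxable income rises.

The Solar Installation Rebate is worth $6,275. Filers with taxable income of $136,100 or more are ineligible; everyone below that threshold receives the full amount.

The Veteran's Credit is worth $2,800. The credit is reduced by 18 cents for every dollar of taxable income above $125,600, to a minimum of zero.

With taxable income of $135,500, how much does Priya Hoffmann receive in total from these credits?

Solar Installation Rebate: $135,500 is below the $136,100 cutoff, so the full $6,275 applies.
Veteran's Credit: 18% of the $9,900 excess over $125,600 is $1,782; credit = $2,800 − $1,782 = $1,018.
Total: $6,275 + $1,018 = $7,293.

$7,293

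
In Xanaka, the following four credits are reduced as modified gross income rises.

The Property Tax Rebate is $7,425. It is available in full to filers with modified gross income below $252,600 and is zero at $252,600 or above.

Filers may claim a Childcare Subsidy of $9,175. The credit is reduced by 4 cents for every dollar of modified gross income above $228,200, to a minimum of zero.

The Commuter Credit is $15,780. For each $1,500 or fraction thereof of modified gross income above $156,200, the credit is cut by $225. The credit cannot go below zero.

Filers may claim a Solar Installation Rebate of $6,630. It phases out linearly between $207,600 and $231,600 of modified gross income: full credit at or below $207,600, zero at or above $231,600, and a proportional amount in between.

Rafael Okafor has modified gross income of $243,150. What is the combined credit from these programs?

$18,732

Property Tax Rebate: $243,150 is below the $252,600 cutoff, so the full $7,425 applies.
Childcare Subsidy: 4% of the $14,950 excess over $228,200 is $598; credit = $9,175 − $598 = $8,577.
Commuter Credit: income exceeds $156,200 by $86,950, which is 58 full-or-partial $1,500 increments; reduction = 58 × $225 = $13,050, leaving $2,730.
Solar Installation Rebate: $243,150 is at or above $231,600, so the credit is $0.
Total: $7,425 + $8,577 + $2,730 + $0 = $18,732.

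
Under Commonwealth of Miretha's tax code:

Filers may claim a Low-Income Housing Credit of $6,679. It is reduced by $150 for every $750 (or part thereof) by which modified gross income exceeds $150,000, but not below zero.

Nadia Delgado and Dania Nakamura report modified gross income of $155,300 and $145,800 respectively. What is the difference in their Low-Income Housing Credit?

$1,200

Nadia ($155,300): Low-Income Housing Credit: income exceeds $150,000 by $5,300, which is 8 full-or-partial $750 increments; reduction = 8 × $150 = $1,200, leaving $5,479.
Dania ($145,800): Low-Income Housing Credit: $145,800 is at or below the $150,000 threshold, so the full $6,679 applies.
Difference: |$5,479 − $6,679| = $1,200.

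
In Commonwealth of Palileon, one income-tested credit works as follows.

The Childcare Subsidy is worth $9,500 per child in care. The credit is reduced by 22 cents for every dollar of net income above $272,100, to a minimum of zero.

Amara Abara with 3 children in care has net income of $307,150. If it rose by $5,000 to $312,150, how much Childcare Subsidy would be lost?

$1,100

At $307,150 — base = 3 × $9,500 = $28,500. 22% of the $35,050 excess over $272,100 is $7,711; credit = $28,500 − $7,711 = $20,789.
At $312,150 — base = 3 × $9,500 = $28,500. 22% of the $40,050 excess over $272,100 is $8,811; credit = $28,500 − $8,811 = $19,689.
Lost: $20,789 − $19,689 = $1,100.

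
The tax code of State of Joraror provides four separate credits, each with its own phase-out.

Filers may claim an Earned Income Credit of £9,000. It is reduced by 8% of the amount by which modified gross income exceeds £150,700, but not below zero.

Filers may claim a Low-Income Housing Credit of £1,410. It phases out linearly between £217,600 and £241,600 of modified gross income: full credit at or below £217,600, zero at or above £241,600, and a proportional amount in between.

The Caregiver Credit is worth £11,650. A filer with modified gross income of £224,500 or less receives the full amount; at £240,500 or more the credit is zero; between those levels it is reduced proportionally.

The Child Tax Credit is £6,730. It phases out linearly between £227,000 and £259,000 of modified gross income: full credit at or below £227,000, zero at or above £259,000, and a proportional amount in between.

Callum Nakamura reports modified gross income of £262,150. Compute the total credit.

£84

Earned Income Credit: 8% of the £111,450 excess over £150,700 is £8,916; credit = £9,000 − £8,916 = £84.
Low-Income Housing Credit: £262,150 is at or above £241,600, so the credit is £0.
Caregiver Credit: £262,150 is at or above £240,500, so the credit is £0.
Child Tax Credit: £262,150 is at or above £259,000, so the credit is £0.
Total: £84 + £0 + £0 + £0 = £84.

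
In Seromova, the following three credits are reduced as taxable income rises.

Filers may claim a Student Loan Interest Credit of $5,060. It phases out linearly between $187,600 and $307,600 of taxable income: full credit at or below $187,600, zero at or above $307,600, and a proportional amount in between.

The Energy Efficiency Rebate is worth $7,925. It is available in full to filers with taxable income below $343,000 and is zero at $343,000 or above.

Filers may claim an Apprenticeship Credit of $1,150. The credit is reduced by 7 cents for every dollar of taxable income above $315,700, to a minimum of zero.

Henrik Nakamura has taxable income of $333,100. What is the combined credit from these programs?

$7,925

Student Loan Interest Credit: $333,100 is at or above $307,600, so the credit is $0.
Energy Efficiency Rebate: $333,100 is below the $343,000 cutoff, so the full $7,925 applies.
Apprenticeship Credit: 7% of the $17,400 excess over $315,700 is $1,218 ≥ base, so the credit is $0.
Total: $0 + $7,925 + $0 = $7,925.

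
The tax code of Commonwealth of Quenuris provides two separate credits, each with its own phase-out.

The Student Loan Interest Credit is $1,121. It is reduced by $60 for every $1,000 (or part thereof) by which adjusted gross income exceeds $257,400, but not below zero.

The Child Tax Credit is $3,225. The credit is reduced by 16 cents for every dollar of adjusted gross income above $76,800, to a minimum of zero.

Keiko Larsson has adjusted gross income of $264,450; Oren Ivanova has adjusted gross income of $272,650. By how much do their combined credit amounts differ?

$480

Keiko ($264,450): Student Loan Interest Credit: income exceeds $257,400 by $7,050, which is 8 full-or-partial $1,000 increments; reduction = 8 × $60 = $480, leaving $641. Child Tax Credit: 16% of the $187,650 excess over $76,800 is $30,024 ≥ base, so the credit is $0. total $641 + $0 = $641
Oren ($272,650): Student Loan Interest Credit: income exceeds $257,400 by $15,250, which is 16 full-or-partial $1,000 increments; reduction = 16 × $60 = $960, leaving $161. Child Tax Credit: 16% of the $195,850 excess over $76,800 is $31,336 ≥ base, so the credit is $0. total $161 + $0 = $161
Difference: |$641 − $161| = $480.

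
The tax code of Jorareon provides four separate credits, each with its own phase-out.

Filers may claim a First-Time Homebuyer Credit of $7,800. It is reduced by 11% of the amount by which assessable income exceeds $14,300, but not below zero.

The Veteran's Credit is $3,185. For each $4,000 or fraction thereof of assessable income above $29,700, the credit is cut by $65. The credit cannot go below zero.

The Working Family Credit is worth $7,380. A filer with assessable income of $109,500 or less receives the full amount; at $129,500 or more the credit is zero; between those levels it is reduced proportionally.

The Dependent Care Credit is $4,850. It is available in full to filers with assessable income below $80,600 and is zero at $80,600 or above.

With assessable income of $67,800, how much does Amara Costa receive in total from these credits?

$16,680

First-Time Homebuyer Credit: 11% of the $53,500 excess over $14,300 is $5,885; credit = $7,800 − $5,885 = $1,915.
Veteran's Credit: income exceeds $29,700 by $38,100, which is 10 full-or-partial $4,000 increments; reduction = 10 × $65 = $650, leaving $2,535.
Working Family Credit: $67,800 is at or below the $109,500 threshold, so the full $7,380 applies.
Dependent Care Credit: $67,800 is below the $80,600 cutoff, so the full $4,850 applies.
Total: $1,915 + $2,535 + $7,380 + $4,850 = $16,680.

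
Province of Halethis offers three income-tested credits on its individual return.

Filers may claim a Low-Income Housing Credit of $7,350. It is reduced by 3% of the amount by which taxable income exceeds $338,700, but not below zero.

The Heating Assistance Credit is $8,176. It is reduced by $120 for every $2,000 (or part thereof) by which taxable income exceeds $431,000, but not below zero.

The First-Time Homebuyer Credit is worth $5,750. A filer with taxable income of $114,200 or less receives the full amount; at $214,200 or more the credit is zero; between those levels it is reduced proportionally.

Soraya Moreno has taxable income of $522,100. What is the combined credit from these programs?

$4,504

Low-Income Housing Credit: 3% of the $183,400 excess over $338,700 is $5,502; credit = $7,350 − $5,502 = $1,848.
Heating Assistance Credit: income exceeds $431,000 by $91,100, which is 46 full-or-partial $2,000 increments; reduction = 46 × $120 = $5,520, leaving $2,656.
First-Time Homebuyer Credit: $522,100 is at or above $214,200, so the credit is $0.
Total: $1,848 + $2,656 + $0 = $4,504.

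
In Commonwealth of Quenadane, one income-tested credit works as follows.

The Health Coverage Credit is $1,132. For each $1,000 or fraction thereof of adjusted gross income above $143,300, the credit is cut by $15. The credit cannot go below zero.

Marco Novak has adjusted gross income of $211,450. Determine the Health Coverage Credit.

$97

Health Coverage Credit: income exceeds $143,300 by $68,150, which is 69 full-or-partial $1,000 increments; reduction = 69 × $15 = $1,035, leaving $97.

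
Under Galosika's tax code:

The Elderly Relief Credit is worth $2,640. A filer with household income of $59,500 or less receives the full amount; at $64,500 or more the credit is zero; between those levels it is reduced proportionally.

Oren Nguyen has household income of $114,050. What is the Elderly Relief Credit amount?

$0

Elderly Relief Credit: $114,050 is at or above $64,500, so the credit is $0.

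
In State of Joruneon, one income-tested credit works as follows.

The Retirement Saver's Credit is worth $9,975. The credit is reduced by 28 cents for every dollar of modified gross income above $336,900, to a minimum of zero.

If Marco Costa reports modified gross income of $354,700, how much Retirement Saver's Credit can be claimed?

Retirement Saver's Credit: 28% of the $17,800 excess over $336,900 is $4,984; credit = $9,975 − $4,984 = $4,991.

$4,991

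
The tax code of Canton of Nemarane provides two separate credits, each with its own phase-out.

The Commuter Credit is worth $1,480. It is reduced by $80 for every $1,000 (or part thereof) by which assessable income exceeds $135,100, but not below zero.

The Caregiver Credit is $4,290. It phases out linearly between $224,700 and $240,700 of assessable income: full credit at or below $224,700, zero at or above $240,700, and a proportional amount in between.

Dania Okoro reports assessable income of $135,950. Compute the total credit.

$5,690

Commuter Credit: income exceeds $135,100 by $850, which is 1 full-or-partial $1,000 increment; reduction = 1 × $80 = $80, leaving $1,400.
Caregiver Credit: $135,950 is at or below the $224,700 threshold, so the full $4,290 applies.
Total: $1,400 + $4,290 = $5,690.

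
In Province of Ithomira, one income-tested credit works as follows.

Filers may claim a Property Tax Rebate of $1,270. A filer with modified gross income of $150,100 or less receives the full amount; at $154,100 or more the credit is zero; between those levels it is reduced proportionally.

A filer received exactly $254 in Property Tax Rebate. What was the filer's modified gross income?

$153,300

$254 is 254/1,270 of the full $1,270, so 1,016/1,270 of the $4,000 range has been used: income = $150,100 + $4,000 × 1,016/1,270 = $153,300.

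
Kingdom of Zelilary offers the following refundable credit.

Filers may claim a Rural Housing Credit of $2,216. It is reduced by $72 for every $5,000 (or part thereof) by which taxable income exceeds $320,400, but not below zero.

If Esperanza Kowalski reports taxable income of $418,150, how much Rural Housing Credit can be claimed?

$776

Rural Housing Credit: income exceeds $320,400 by $97,750, which is 20 full-or-partial $5,000 increments; reduction = 20 × $72 = $1,440, leaving $776.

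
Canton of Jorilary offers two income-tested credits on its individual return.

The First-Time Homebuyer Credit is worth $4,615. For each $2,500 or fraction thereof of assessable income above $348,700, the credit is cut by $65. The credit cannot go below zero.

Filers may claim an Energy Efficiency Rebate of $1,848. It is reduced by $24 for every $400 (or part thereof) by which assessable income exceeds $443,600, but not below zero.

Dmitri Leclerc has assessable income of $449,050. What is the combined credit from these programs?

$3,462

First-Time Homebuyer Credit: income exceeds $348,700 by $100,350, which is 41 full-or-partial $2,500 increments; reduction = 41 × $65 = $2,665, leaving $1,950.
Energy Efficiency Rebate: income exceeds $443,600 by $5,450, which is 14 full-or-partial $400 increments; reduction = 14 × $24 = $336, leaving $1,512.
Total: $1,950 + $1,512 = $3,462.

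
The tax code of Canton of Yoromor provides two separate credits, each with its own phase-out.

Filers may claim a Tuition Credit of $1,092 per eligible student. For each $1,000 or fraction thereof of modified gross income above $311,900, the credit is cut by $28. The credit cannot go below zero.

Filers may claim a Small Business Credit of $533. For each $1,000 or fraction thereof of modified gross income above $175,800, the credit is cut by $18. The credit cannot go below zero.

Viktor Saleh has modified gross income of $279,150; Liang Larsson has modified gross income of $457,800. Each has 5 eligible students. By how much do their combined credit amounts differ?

$4,088

Viktor ($279,150): Tuition Credit: base = 5 × $1,092 = $5,460. $279,150 is at or below the $311,900 threshold, so the full $5,460 applies. Small Business Credit: income exceeds $175,800 by $103,350 → 104 increments × $18 = $1,872 ≥ base, so the credit is $0. total $5,460 + $0 = $5,460
Liang ($457,800): Tuition Credit: base = 5 × $1,092 = $5,460. income exceeds $311,900 by $145,900, which is 146 full-or-partial $1,000 increments; reduction = 146 × $28 = $4,088, leaving $1,372. Small Business Credit: income exceeds $175,800 by $282,000 → 282 increments × $18 = $5,076 ≥ base, so the credit is $0. total $1,372 + $0 = $1,372
Difference: |$5,460 − $1,372| = $4,088.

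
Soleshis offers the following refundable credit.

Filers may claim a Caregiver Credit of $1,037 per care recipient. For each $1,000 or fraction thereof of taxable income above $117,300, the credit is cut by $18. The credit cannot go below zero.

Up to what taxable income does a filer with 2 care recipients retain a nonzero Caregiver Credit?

Full credit = 2 × $1,037 = $2,074.
After 115 increments the reduction is 115 × $18 = $2,070, leaving $4; one more increment wipes it out. Increment 115 ends at excess 115 × $1,000 = $115,000, so the highest qualifying income is $117,300 + $115,000 = $232,300.

$232,300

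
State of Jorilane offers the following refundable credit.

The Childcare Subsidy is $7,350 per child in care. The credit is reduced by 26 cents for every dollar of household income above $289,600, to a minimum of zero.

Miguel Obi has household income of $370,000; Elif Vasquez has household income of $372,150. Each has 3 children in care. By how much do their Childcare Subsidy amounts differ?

Miguel ($370,000): Childcare Subsidy: base = 3 × $7,350 = $22,050. 26% of the $80,400 excess over $289,600 is $20,904; credit = $22,050 − $20,904 = $1,146.
Elif ($372,150): Childcare Subsidy: base = 3 × $7,350 = $22,050. 26% of the $82,550 excess over $289,600 is $21,463; credit = $22,050 − $21,463 = $587.
Difference: |$1,146 − $587| = $559.

$559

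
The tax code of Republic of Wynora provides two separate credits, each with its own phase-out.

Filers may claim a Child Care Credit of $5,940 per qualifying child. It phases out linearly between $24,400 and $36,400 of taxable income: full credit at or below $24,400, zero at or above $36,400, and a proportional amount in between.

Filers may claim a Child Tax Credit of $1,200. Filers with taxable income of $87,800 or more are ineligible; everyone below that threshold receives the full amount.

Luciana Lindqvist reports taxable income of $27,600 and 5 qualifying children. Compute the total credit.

Child Care Credit: base = 5 × $5,940 = $29,700. $27,600 is $3,200 into a $12,000 phase-out range, leaving 8,800/12,000 of the credit: $29,700 × 8,800/12,000 = $21,780.
Child Tax Credit: $27,600 is below the $87,800 cutoff, so the full $1,200 applies.
Total: $21,780 + $1,200 = $22,980.

$22,980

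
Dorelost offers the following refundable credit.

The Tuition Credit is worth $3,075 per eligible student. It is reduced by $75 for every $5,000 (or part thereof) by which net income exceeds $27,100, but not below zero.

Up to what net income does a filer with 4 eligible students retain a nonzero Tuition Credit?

Full credit = 4 × $3,075 = $12,300.
After 163 increments the reduction is 163 × $75 = $12,225, leaving $75; one more increment wipes it out. Increment 163 ends at excess 163 × $5,000 = $815,000, so the highest qualifying income is $27,100 + $815,000 = $842,100.

$842,100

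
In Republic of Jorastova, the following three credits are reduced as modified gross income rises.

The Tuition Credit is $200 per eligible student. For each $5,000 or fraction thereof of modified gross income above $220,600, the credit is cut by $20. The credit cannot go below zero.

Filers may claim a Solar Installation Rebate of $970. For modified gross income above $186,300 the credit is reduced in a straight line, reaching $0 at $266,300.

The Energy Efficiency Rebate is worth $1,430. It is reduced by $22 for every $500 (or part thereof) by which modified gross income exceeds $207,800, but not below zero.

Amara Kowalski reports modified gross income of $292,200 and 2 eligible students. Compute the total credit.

$100

Tuition Credit: base = 2 × $200 = $400. income exceeds $220,600 by $71,600, which is 15 full-or-partial $5,000 increments; reduction = 15 × $20 = $300, leaving $100.
Solar Installation Rebate: $292,200 is at or above $266,300, so the credit is $0.
Energy Efficiency Rebate: income exceeds $207,800 by $84,400 → 169 increments × $22 = $3,718 ≥ base, so the credit is $0.
Total: $100 + $0 + $0 = $100.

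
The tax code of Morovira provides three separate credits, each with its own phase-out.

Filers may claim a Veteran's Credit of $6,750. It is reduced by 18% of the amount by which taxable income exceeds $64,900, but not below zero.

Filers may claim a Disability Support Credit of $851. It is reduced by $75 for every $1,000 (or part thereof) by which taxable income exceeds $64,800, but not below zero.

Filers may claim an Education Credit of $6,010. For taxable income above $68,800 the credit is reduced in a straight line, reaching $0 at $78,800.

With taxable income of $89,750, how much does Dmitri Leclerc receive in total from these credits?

Veteran's Credit: 18% of the $24,850 excess over $64,900 is $4,473; credit = $6,750 − $4,473 = $2,277.
Disability Support Credit: income exceeds $64,800 by $24,950 → 25 increments × $75 = $1,875 ≥ base, so the credit is $0.
Education Credit: $89,750 is at or above $78,800, so the credit is $0.
Total: $2,277 + $0 + $0 = $2,277.

$2,277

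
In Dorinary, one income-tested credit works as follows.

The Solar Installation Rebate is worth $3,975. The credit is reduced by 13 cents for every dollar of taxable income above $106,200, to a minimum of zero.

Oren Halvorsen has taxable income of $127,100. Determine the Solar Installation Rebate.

Solar Installation Rebate: 13% of the $20,900 excess over $106,200 is $2,717; credit = $3,975 − $2,717 = $1,258.

$1,258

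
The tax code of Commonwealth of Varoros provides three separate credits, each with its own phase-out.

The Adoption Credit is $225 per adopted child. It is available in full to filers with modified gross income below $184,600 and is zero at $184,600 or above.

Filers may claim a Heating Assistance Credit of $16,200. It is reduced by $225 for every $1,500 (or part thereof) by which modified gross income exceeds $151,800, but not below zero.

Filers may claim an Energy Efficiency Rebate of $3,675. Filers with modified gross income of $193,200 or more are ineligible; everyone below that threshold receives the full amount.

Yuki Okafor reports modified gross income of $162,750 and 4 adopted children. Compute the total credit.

Adoption Credit: base = 4 × $225 = $900. $162,750 is below the $184,600 cutoff, so the full $900 applies.
Heating Assistance Credit: income exceeds $151,800 by $10,950, which is 8 full-or-partial $1,500 increments; reduction = 8 × $225 = $1,800, leaving $14,400.
Energy Efficiency Rebate: $162,750 is below the $193,200 cutoff, so the full $3,675 applies.
Total: $900 + $14,400 + $3,675 = $18,975.

$18,975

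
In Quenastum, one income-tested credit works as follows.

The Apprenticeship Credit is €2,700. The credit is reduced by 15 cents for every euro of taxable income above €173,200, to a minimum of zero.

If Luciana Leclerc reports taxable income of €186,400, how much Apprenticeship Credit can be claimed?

€720

Apprenticeship Credit: 15% of the €13,200 excess over €173,200 is €1,980; credit = €2,700 − €1,980 = €720.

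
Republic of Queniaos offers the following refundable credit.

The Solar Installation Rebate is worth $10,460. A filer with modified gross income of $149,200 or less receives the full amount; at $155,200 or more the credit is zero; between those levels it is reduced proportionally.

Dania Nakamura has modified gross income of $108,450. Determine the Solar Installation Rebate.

Solar Installation Rebate: $108,450 is at or below the $149,200 threshold, so the full $10,460 applies.

$10,460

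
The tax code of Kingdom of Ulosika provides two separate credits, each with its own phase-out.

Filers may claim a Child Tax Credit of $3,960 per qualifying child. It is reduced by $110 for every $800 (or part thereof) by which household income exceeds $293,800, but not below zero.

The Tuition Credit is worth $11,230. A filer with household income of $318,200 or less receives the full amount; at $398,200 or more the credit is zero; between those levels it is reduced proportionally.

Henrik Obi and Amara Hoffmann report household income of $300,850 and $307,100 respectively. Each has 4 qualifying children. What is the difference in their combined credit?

$880

Henrik ($300,850): Child Tax Credit: base = 4 × $3,960 = $15,840. income exceeds $293,800 by $7,050, which is 9 full-or-partial $800 increments; reduction = 9 × $110 = $990, leaving $14,850. Tuition Credit: $300,850 is at or below the $318,200 threshold, so the full $11,230 applies. total $14,850 + $11,230 = $26,080
Amara ($307,100): Child Tax Credit: base = 4 × $3,960 = $15,840. income exceeds $293,800 by $13,300, which is 17 full-or-partial $800 increments; reduction = 17 × $110 = $1,870, leaving $13,970. Tuition Credit: $307,100 is at or below the $318,200 threshold, so the full $11,230 applies. total $13,970 + $11,230 = $25,200
Difference: |$26,080 − $25,200| = $880.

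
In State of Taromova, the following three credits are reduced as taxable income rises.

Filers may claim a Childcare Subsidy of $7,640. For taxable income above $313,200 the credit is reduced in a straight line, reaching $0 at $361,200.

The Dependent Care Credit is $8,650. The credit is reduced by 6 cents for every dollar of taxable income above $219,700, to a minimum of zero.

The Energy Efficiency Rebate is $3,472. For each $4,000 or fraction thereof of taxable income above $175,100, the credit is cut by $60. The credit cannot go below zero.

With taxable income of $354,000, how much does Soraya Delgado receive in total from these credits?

$2,510

Childcare Subsidy: $354,000 is $40,800 into a $48,000 phase-out range, leaving 7,200/48,000 of the credit: $7,640 × 7,200/48,000 = $1,146.
Dependent Care Credit: 6% of the $134,300 excess over $219,700 is $8,058; credit = $8,650 − $8,058 = $592.
Energy Efficiency Rebate: income exceeds $175,100 by $178,900, which is 45 full-or-partial $4,000 increments; reduction = 45 × $60 = $2,700, leaving $772.
Total: $1,146 + $592 + $772 = $2,510.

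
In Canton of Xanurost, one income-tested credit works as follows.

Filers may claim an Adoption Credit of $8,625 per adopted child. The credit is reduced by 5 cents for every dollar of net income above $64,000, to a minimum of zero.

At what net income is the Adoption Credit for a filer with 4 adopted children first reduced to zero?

$754,000

Full credit = 4 × $8,625 = $34,500.
The credit falls by 5% of each dollar above $64,000, so it reaches zero when the excess is $34,500 / 5% = $690,000: income = $64,000 + $690,000 = $754,000.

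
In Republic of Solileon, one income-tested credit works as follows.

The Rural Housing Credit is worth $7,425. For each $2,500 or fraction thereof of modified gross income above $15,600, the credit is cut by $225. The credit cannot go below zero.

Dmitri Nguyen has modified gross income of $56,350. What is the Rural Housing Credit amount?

$3,600

Rural Housing Credit: income exceeds $15,600 by $40,750, which is 17 full-or-partial $2,500 increments; reduction = 17 × $225 = $3,825, leaving $3,600.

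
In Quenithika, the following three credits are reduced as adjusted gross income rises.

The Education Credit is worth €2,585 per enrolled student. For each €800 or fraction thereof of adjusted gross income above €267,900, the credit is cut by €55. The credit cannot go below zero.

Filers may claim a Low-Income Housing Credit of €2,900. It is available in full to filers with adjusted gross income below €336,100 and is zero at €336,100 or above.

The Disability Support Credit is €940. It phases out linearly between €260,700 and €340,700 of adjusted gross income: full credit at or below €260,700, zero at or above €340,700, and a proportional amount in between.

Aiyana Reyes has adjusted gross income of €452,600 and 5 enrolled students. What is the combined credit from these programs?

€220

Education Credit: base = 5 × €2,585 = €12,925. income exceeds €267,900 by €184,700, which is 231 full-or-partial €800 increments; reduction = 231 × €55 = €12,705, leaving €220.
Low-Income Housing Credit: €452,600 meets or exceeds the €336,100 cutoff, so the credit is €0.
Disability Support Credit: €452,600 is at or above €340,700, so the credit is €0.
Total: €220 + €0 + €0 = €220.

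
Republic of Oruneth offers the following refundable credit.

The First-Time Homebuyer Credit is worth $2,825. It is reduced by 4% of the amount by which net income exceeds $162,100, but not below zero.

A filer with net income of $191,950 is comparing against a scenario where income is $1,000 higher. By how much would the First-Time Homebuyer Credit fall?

$40

At $191,950 — 4% of the $29,850 excess over $162,100 is $1,194; credit = $2,825 − $1,194 = $1,631.
At $192,950 — 4% of the $30,850 excess over $162,100 is $1,234; credit = $2,825 − $1,234 = $1,591.
Lost: $1,631 − $1,591 = $40.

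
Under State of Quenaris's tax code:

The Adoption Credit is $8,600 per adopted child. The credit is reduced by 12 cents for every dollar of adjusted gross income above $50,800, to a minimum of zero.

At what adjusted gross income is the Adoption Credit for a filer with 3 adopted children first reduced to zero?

$265,800

Full credit = 3 × $8,600 = $25,800.
The credit falls by 12% of each dollar above $50,800, so it reaches zero when the excess is $25,800 / 12% = $215,000: income = $50,800 + $215,000 = $265,800.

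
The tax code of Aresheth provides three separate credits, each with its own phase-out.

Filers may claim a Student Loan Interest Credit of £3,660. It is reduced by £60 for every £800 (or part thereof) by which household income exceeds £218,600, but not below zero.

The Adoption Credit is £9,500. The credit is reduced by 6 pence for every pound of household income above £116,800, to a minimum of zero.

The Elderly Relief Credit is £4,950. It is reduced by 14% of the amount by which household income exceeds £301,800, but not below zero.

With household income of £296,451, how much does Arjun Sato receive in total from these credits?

£4,950

Student Loan Interest Credit: income exceeds £218,600 by £77,851 → 98 increments × £60 = £5,880 ≥ base, so the credit is £0.
Adoption Credit: 6% of the £179,651 excess over £116,800 is £10,779.06 ≥ base, so the credit is £0.
Elderly Relief Credit: £296,451 is at or below the £301,800 threshold, so the full £4,950 applies.
Total: £0 + £0 + £4,950 = £4,950.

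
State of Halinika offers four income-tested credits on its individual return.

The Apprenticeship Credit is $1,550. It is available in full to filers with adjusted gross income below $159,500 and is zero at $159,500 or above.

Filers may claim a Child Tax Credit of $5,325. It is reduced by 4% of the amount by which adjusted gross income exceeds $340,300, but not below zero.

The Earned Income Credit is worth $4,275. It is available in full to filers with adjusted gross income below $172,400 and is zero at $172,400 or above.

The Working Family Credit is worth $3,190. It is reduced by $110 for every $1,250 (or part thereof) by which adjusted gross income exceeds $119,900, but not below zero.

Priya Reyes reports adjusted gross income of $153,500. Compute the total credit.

$11,370

Apprenticeship Credit: $153,500 is below the $159,500 cutoff, so the full $1,550 applies.
Child Tax Credit: $153,500 is at or below the $340,300 threshold, so the full $5,325 applies.
Earned Income Credit: $153,500 is below the $172,400 cutoff, so the full $4,275 applies.
Working Family Credit: income exceeds $119,900 by $33,600, which is 27 full-or-partial $1,250 increments; reduction = 27 × $110 = $2,970, leaving $220.
Total: $1,550 + $5,325 + $4,275 + $220 = $11,370.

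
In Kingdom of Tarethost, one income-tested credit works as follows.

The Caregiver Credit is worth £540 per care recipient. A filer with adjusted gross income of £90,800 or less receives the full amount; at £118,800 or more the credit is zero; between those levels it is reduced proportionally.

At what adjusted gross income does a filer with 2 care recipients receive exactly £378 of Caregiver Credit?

£109,000

Full credit = 2 × £540 = £1,080.
£378 is 378/1,080 of the full £1,080, so 702/1,080 of the £28,000 range has been used: income = £90,800 + £28,000 × 702/1,080 = £109,000.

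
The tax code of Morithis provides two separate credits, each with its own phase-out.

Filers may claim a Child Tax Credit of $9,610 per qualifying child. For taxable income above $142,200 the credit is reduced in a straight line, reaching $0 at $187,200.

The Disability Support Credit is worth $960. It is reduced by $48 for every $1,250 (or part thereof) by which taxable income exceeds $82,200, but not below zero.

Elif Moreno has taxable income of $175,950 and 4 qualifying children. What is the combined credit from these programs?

$9,610

Child Tax Credit: base = 4 × $9,610 = $38,440. $175,950 is $33,750 into a $45,000 phase-out range, leaving 11,250/45,000 of the credit: $38,440 × 11,250/45,000 = $9,610.
Disability Support Credit: income exceeds $82,200 by $93,750 → 75 increments × $48 = $3,600 ≥ base, so the credit is $0.
Total: $9,610 + $0 = $9,610.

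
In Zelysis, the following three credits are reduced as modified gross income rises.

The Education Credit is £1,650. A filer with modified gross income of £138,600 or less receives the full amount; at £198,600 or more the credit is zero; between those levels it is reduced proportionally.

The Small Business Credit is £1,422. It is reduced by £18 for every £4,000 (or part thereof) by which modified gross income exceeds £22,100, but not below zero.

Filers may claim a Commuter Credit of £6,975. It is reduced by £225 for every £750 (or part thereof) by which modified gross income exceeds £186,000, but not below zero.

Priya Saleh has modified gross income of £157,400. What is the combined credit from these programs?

Education Credit: £157,400 is £18,800 into a £60,000 phase-out range, leaving 41,200/60,000 of the credit: £1,650 × 41,200/60,000 = £1,133.
Small Business Credit: income exceeds £22,100 by £135,300, which is 34 full-or-partial £4,000 increments; reduction = 34 × £18 = £612, leaving £810.
Commuter Credit: £157,400 is at or below the £186,000 threshold, so the full £6,975 applies.
Total: £1,133 + £810 + £6,975 = £8,918.

£8,918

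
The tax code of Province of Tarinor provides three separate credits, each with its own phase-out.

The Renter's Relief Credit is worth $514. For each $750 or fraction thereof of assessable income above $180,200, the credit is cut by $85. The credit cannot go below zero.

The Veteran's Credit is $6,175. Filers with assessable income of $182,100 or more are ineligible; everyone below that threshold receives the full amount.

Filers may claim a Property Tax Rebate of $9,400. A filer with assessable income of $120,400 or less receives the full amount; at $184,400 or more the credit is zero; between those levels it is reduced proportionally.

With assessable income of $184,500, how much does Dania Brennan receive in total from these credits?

Renter's Relief Credit: income exceeds $180,200 by $4,300, which is 6 full-or-partial $750 increments; reduction = 6 × $85 = $510, leaving $4.
Veteran's Credit: $184,500 meets or exceeds the $182,100 cutoff, so the credit is $0.
Property Tax Rebate: $184,500 is at or above $184,400, so the credit is $0.
Total: $4 + $0 + $0 = $4.

$4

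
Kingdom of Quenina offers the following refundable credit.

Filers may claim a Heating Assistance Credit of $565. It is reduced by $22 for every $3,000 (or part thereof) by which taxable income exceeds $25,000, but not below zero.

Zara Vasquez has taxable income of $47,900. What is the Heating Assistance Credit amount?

$389

Heating Assistance Credit: income exceeds $25,000 by $22,900, which is 8 full-or-partial $3,000 increments; reduction = 8 × $22 = $176, leaving $389.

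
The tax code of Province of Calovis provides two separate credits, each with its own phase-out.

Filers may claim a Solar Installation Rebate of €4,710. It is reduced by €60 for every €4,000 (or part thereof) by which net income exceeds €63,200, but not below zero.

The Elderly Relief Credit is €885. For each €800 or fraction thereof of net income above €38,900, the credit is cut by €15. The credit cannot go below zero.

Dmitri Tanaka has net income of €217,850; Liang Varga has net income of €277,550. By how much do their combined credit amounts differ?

€900

Dmitri (€217,850): Solar Installation Rebate: income exceeds €63,200 by €154,650, which is 39 full-or-partial €4,000 increments; reduction = 39 × €60 = €2,340, leaving €2,370. Elderly Relief Credit: income exceeds €38,900 by €178,950 → 224 increments × €15 = €3,360 ≥ base, so the credit is €0. total €2,370 + €0 = €2,370
Liang (€277,550): Solar Installation Rebate: income exceeds €63,200 by €214,350, which is 54 full-or-partial €4,000 increments; reduction = 54 × €60 = €3,240, leaving €1,470. Elderly Relief Credit: income exceeds €38,900 by €238,650 → 299 increments × €15 = €4,485 ≥ base, so the credit is €0. total €1,470 + €0 = €1,470
Difference: |€2,370 − €1,470| = €900.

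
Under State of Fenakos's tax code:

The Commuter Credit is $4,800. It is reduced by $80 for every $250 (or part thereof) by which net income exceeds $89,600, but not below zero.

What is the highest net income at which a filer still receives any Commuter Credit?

After 59 increments the reduction is 59 × $80 = $4,720, leaving $80; one more increment wipes it out. Increment 59 ends at excess 59 × $250 = $14,750, so the highest qualifying income is $89,600 + $14,750 = $104,350.

$104,350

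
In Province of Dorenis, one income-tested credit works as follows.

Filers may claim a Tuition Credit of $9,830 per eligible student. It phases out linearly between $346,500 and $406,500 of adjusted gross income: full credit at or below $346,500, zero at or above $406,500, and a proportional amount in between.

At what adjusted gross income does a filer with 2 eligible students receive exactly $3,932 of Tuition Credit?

Full credit = 2 × $9,830 = $19,660.
$3,932 is 3,932/19,660 of the full $19,660, so 15,728/19,660 of the $60,000 range has been used: income = $346,500 + $60,000 × 15,728/19,660 = $394,500.

$394,500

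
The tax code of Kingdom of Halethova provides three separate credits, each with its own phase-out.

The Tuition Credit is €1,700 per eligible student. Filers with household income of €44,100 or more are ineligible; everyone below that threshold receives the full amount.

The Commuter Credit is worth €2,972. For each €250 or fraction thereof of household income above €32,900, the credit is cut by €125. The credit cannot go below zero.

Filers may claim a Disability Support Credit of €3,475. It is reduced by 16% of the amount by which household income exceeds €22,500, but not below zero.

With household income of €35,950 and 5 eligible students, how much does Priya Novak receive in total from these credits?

€11,170

Tuition Credit: base = 5 × €1,700 = €8,500. €35,950 is below the €44,100 cutoff, so the full €8,500 applies.
Commuter Credit: income exceeds €32,900 by €3,050, which is 13 full-or-partial €250 increments; reduction = 13 × €125 = €1,625, leaving €1,347.
Disability Support Credit: 16% of the €13,450 excess over €22,500 is €2,152; credit = €3,475 − €2,152 = €1,323.
Total: €8,500 + €1,347 + €1,323 = €11,170.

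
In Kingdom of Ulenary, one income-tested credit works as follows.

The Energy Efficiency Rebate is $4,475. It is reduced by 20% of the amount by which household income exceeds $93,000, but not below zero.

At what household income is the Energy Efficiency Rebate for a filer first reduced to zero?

The credit falls by 20% of each dollar above $93,000, so it reaches zero when the excess is $4,475 / 20% = $22,375: income = $93,000 + $22,375 = $115,375.

$115,375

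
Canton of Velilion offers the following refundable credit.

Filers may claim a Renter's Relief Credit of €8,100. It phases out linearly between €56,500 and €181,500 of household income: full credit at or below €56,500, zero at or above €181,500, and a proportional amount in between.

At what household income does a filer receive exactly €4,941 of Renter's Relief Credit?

€105,250

€4,941 is 4,941/8,100 of the full €8,100, so 3,159/8,100 of the €125,000 range has been used: income = €56,500 + €125,000 × 3,159/8,100 = €105,250.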